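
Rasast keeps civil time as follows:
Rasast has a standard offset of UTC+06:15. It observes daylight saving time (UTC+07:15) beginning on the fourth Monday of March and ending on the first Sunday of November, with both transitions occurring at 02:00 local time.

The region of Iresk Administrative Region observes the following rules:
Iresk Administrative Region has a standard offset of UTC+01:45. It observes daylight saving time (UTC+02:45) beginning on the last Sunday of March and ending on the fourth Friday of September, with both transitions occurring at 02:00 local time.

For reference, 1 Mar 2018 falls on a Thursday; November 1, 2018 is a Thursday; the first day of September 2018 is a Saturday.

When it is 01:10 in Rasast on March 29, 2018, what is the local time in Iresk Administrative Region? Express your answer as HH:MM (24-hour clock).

1 March 2018 is a Thursday, so the first Monday is March 5 and the fourth is March 26.
1 November 2018 is a Thursday, so the first Sunday is November 4.
Daylight saving runs 26 March – 4 November; March 29, 2018 is inside that window, so Rasast is at UTC+07:15.
01:10 Rasast − 7h15m = 17:55 UTC (rolling into the previous day, 28 March 2018).
1 March 2018 is a Thursday, so Sundays fall on 4, 11, 18, 25; the last is March 25.
1 September 2018 is a Saturday, so the first Friday is September 7 and the fourth is September 28.
At the standard offset (UTC+01:45), 17:55 UTC + 1h45m = 19:40 Iresk Administrative Region standard time.
The standard-time date in Iresk Administrative Region, March 28, 2018, falls between 25 March and 28 September, so daylight saving is in effect and Iresk Administrative Region is at UTC+02:45.
17:55 UTC + 2h45m = 20:40 Iresk Administrative Region.

20:40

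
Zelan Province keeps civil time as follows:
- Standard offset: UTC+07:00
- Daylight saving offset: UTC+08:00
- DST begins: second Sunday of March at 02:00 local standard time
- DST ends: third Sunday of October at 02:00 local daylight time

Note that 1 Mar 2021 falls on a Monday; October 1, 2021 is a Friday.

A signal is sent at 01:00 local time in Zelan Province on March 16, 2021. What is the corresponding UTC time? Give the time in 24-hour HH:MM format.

17:00

1 March 2021 is a Monday, so the first Sunday is March 7 and the second is March 14.
1 October 2021 is a Friday, so the first Sunday is October 3 and the third is October 17.
March 16, 2021 falls between 14 March and 17 October, so daylight saving is in effect and Zelan Province is at UTC+08:00.
01:00 local − 8h = 17:00 UTC (rolling into the previous day, 15 March 2021).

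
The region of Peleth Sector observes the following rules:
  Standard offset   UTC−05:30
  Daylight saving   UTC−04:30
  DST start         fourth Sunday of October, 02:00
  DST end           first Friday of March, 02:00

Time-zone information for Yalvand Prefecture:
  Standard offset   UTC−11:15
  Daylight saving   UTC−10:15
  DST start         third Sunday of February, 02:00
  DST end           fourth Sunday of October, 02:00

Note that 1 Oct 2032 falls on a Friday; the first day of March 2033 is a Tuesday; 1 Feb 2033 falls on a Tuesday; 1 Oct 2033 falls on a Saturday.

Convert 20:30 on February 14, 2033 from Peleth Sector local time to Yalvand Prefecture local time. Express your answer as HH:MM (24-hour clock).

13:45

1 October 2032 is a Friday, so the first Sunday is October 3 and the fourth is October 24.
1 March 2033 is a Tuesday, so the first Friday is March 4.
February 14, 2033 falls between 24 October 2032 and 4 March 2033, so daylight saving is in effect and Peleth Sector is at UTC−04:30.
20:30 Peleth Sector + 4h30m = 01:00 UTC (rolling into the next day, 15 February 2033).
1 February 2033 is a Tuesday, so the first Sunday is February 6 and the third is February 20.
1 October 2033 is a Saturday, so the first Sunday is October 2 and the fourth is October 23.
At the standard offset (UTC−11:15), 01:00 UTC − 11h15m = 13:45 Yalvand Prefecture standard time (rolling into the previous day, 14 February 2033).
The standard-time date in Yalvand Prefecture, February 14, 2033, does not fall between 20 February and 23 October, so daylight saving is not in effect and Yalvand Prefecture is at UTC−11:15.
01:00 UTC − 11h15m = 13:45 Yalvand Prefecture (rolling into the previous day, 14 February 2033).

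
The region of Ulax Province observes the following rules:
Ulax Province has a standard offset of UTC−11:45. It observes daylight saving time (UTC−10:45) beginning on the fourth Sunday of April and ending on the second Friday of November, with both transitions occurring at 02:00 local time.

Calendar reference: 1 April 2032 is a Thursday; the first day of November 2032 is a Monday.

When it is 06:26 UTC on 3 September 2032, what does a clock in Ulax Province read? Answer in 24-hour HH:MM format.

1 April 2032 is a Thursday, so the first Sunday is April 4 and the fourth is April 25.
1 November 2032 is a Monday, so the first Friday is November 5 and the second is November 12.
At the standard offset (UTC−11:45), 06:26 UTC − 11h45m = 18:41 Ulax Province standard time (rolling into the previous day, 2 September 2032).
Daylight saving runs 25 April – 12 November; the standard-time date in Ulax Province, 2 September 2032, is inside that window, so Ulax Province is at UTC−10:45.
06:26 UTC − 10h45m = 19:41 local (rolling into the previous day, 2 September 2032).

19:41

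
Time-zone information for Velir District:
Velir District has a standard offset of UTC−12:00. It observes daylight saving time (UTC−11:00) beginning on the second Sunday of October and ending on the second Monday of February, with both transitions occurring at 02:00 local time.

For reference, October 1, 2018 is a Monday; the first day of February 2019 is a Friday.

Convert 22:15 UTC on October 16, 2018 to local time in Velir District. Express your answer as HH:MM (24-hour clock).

11:15

1 October 2018 is a Monday, so the first Sunday is October 7 and the second is October 14.
1 February 2019 is a Friday, so the first Monday is February 4 and the second is February 11.
At the standard offset (UTC−12:00), 22:15 UTC − 12h = 10:15 Velir District standard time.
The standard-time date in Velir District, October 16, 2018, falls between 14 October 2018 and 11 February 2019, so daylight saving is in effect and Velir District is at UTC−11:00.
22:15 UTC − 11h = 11:15 local.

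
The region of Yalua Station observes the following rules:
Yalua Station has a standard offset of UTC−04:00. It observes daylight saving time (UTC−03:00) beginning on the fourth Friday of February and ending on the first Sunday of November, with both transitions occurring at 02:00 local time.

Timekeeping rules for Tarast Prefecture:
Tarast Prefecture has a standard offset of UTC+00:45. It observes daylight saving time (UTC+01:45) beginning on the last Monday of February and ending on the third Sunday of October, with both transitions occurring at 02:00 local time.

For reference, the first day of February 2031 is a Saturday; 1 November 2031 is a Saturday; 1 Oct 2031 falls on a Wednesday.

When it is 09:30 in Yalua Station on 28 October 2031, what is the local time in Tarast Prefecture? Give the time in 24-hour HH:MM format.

13:15

1 February 2031 is a Saturday, so the first Friday is February 7 and the fourth is February 28.
1 November 2031 is a Saturday, so the first Sunday is November 2.
28 October 2031 lies within the daylight-saving period (28 February – 2 November), so Yalua Station is on daylight time, UTC−03:00.
09:30 Yalua Station + 3h = 12:30 UTC.
1 February 2031 is a Saturday, so Mondays fall on 3, 10, 17, 24; the last is February 24.
1 October 2031 is a Wednesday, so the first Sunday is October 5 and the third is October 19.
At the standard offset (UTC+00:45), 12:30 UTC + 0h45m = 13:15 Tarast Prefecture standard time.
Daylight saving runs 24 February – 19 October; the standard-time date in Tarast Prefecture, 28 October 2031, is outside that window, so Tarast Prefecture is on standard time at UTC+00:45.
12:30 UTC + 0h45m = 13:15 Tarast Prefecture.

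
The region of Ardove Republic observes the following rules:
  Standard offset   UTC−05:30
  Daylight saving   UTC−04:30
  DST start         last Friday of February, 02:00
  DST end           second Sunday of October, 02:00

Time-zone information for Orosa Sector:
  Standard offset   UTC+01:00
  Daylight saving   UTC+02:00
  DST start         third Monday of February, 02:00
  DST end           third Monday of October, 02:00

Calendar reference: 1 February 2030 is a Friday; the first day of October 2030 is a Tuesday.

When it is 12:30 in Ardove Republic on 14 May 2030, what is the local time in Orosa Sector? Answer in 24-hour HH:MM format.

1 February 2030 is a Friday, so Fridays fall on 1, 8, 15, 22; the last is February 22.
1 October 2030 is a Tuesday, so the first Sunday is October 6 and the second is October 13.
14 May 2030 lies within the daylight-saving period (22 February – 13 October), so Ardove Republic is on daylight time, UTC−04:30.
12:30 Ardove Republic + 4h30m = 17:00 UTC.
1 February 2030 is a Friday, so the first Monday is February 4 and the third is February 18.
1 October 2030 is a Tuesday, so the first Monday is October 7 and the third is October 21.
At the standard offset (UTC+01:00), 17:00 UTC + 1h = 18:00 Orosa Sector standard time.
The standard-time date in Orosa Sector, 14 May 2030, lies within the daylight-saving period (18 February – 21 October), so Orosa Sector is on daylight time, UTC+02:00.
17:00 UTC + 2h = 19:00 Orosa Sector.

19:00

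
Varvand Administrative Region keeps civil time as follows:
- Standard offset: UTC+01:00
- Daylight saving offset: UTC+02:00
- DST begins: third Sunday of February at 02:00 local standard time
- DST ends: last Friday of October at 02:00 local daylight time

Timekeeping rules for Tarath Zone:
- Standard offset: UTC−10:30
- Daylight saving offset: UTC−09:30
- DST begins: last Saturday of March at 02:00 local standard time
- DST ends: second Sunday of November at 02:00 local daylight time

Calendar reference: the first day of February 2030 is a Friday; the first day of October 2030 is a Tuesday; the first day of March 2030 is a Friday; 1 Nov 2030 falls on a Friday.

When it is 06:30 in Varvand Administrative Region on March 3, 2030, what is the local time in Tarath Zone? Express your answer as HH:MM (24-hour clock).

1 February 2030 is a Friday, so the first Sunday is February 3 and the third is February 17.
1 October 2030 is a Tuesday, so Fridays fall on 4, 11, 18, 25; the last is October 25.
Daylight saving runs 17 February – 25 October; March 3, 2030 is inside that window, so Varvand Administrative Region is at UTC+02:00.
06:30 Varvand Administrative Region − 2h = 04:30 UTC.
1 March 2030 is a Friday, so Saturdays fall on 2, 9, 16, 23, 30; the last is March 30.
1 November 2030 is a Friday, so the first Sunday is November 3 and the second is November 10.
At the standard offset (UTC−10:30), 04:30 UTC − 10h30m = 18:00 Tarath Zone standard time (rolling into the previous day, 2 March 2030).
The standard-time date in Tarath Zone, March 2, 2030, is outside the daylight-saving period (30 March – 10 November), so Tarath Zone is on standard time, UTC−10:30.
04:30 UTC − 10h30m = 18:00 Tarath Zone (rolling into the previous day, 2 March 2030).

18:00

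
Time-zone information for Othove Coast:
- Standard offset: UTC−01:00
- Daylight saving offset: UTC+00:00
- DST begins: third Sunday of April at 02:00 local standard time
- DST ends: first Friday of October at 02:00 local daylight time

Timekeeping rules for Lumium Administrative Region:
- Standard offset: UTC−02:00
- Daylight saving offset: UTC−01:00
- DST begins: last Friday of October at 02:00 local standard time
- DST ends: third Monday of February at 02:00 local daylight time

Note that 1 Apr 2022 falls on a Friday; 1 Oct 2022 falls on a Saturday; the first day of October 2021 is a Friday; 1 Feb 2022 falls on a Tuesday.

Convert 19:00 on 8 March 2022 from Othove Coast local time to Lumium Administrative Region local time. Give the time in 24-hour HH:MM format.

1 April 2022 is a Friday, so the first Sunday is April 3 and the third is April 17.
1 October 2022 is a Saturday, so the first Friday is October 7.
8 March 2022 is outside the daylight-saving period (17 April – 7 October), so Othove Coast is on standard time, UTC−01:00.
19:00 Othove Coast + 1h = 20:00 UTC.
1 October 2021 is a Friday, so Fridays fall on 1, 8, 15, 22, 29; the last is October 29.
1 February 2022 is a Tuesday, so the first Monday is February 7 and the third is February 21.
At the standard offset (UTC−02:00), 20:00 UTC − 2h = 18:00 Lumium Administrative Region standard time.
The standard-time date in Lumium Administrative Region, 8 March 2022, does not fall between 29 October 2021 and 21 February 2022, so daylight saving is not in effect and Lumium Administrative Region is at UTC−02:00.
20:00 UTC − 2h = 18:00 Lumium Administrative Region.

18:00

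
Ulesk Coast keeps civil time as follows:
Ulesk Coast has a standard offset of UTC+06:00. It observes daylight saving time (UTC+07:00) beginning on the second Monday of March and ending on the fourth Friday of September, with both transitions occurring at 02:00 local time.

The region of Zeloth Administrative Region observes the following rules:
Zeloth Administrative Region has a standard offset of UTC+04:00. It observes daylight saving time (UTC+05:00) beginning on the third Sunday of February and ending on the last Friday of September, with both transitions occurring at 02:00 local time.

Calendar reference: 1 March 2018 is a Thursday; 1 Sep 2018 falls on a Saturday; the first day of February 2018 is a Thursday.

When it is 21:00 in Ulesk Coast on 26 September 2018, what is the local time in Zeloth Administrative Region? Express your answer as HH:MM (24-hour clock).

19:00

1 March 2018 is a Thursday, so the first Monday is March 5 and the second is March 12.
1 September 2018 is a Saturday, so the first Friday is September 7 and the fourth is September 28.
Daylight saving runs 12 March – 28 September; 26 September 2018 is inside that window, so Ulesk Coast is at UTC+07:00.
21:00 Ulesk Coast − 7h = 14:00 UTC.
1 February 2018 is a Thursday, so the first Sunday is February 4 and the third is February 18.
1 September 2018 is a Saturday, so Fridays fall on 7, 14, 21, 28; the last is September 28.
At the standard offset (UTC+04:00), 14:00 UTC + 4h = 18:00 Zeloth Administrative Region standard time.
Daylight saving runs 18 February – 28 September; the standard-time date in Zeloth Administrative Region, 26 September 2018, is inside that window, so Zeloth Administrative Region is at UTC+05:00.
14:00 UTC + 5h = 19:00 Zeloth Administrative Region.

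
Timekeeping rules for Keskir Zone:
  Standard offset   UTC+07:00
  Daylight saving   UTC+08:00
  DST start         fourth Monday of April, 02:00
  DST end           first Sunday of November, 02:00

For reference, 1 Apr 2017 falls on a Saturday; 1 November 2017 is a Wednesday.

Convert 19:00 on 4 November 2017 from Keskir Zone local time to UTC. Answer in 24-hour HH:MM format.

11:00

1 April 2017 is a Saturday, so the first Monday is April 3 and the fourth is April 24.
1 November 2017 is a Wednesday, so the first Sunday is November 5.
4 November 2017 lies within the daylight-saving period (24 April – 5 November), so Keskir Zone is on daylight time, UTC+08:00.
19:00 local − 8h = 11:00 UTC.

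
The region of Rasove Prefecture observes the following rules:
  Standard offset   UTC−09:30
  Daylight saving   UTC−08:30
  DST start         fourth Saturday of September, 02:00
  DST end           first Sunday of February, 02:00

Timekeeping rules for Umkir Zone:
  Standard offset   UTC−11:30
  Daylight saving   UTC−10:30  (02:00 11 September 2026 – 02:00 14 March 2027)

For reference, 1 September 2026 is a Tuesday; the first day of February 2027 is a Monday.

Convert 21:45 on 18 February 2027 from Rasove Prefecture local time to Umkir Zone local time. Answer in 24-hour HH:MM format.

1 September 2026 is a Tuesday, so the first Saturday is September 5 and the fourth is September 26.
1 February 2027 is a Monday, so the first Sunday is February 7.
18 February 2027 does not fall between 26 September 2026 and 7 February 2027, so daylight saving is not in effect and Rasove Prefecture is at UTC−09:30.
21:45 Rasove Prefecture + 9h30m = 07:15 UTC (rolling into the next day, 19 February 2027).
At the standard offset (UTC−11:30), 07:15 UTC − 11h30m = 19:45 Umkir Zone standard time (rolling into the previous day, 18 February 2027).
The standard-time date in Umkir Zone, 18 February 2027, lies within the daylight-saving period (11 September 2026 – 14 March 2027), so Umkir Zone is on daylight time, UTC−10:30.
07:15 UTC − 10h30m = 20:45 Umkir Zone (rolling into the previous day, 18 February 2027).

20:45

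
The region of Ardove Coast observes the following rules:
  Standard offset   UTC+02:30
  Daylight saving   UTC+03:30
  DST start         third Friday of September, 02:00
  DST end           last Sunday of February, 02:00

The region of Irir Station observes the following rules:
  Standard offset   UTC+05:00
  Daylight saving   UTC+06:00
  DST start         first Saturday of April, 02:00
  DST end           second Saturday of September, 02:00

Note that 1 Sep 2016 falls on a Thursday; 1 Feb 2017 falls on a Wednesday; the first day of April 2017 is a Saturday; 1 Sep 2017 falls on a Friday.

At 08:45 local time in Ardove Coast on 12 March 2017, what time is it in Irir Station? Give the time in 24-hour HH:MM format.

1 September 2016 is a Thursday, so the first Friday is September 2 and the third is September 16.
1 February 2017 is a Wednesday, so Sundays fall on 5, 12, 19, 26; the last is February 26.
12 March 2017 does not fall between 16 September 2016 and 26 February 2017, so daylight saving is not in effect and Ardove Coast is at UTC+02:30.
08:45 Ardove Coast − 2h30m = 06:15 UTC.
1 April 2017 is a Saturday, so the first Saturday is April 1.
1 September 2017 is a Friday, so the first Saturday is September 2 and the second is September 9.
At the standard offset (UTC+05:00), 06:15 UTC + 5h = 11:15 Irir Station standard time.
The standard-time date in Irir Station, 12 March 2017, does not fall between 1 April and 9 September, so daylight saving is not in effect and Irir Station is at UTC+05:00.
06:15 UTC + 5h = 11:15 Irir Station.

11:15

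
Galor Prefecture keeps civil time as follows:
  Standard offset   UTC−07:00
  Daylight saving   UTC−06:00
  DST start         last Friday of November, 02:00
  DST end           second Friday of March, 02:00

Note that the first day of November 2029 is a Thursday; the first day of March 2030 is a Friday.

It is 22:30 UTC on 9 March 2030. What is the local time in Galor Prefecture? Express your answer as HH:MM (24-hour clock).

15:30

1 November 2029 is a Thursday, so Fridays fall on 2, 9, 16, 23, 30; the last is November 30.
1 March 2030 is a Friday, so the first Friday is March 1 and the second is March 8.
At the standard offset (UTC−07:00), 22:30 UTC − 7h = 15:30 Galor Prefecture standard time.
Daylight saving runs 30 November 2029 – 8 March 2030; the standard-time date in Galor Prefecture, 9 March 2030, is outside that window, so Galor Prefecture is on standard time at UTC−07:00.
22:30 UTC − 7h = 15:30 local.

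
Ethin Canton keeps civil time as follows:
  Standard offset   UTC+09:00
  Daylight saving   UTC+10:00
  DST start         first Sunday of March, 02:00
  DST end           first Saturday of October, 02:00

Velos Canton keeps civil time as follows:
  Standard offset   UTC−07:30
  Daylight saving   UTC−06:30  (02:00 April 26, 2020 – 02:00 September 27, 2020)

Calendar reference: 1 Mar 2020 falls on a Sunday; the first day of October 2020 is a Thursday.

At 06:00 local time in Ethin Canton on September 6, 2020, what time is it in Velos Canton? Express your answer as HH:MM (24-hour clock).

1 March 2020 is a Sunday, so the first Sunday is March 1.
1 October 2020 is a Thursday, so the first Saturday is October 3.
Daylight saving runs 1 March – 3 October; September 6, 2020 is inside that window, so Ethin Canton is at UTC+10:00.
06:00 Ethin Canton − 10h = 20:00 UTC (rolling into the previous day, 5 September 2020).
At the standard offset (UTC−07:30), 20:00 UTC − 7h30m = 12:30 Velos Canton standard time.
The standard-time date in Velos Canton, September 5, 2020, falls between 26 April and 27 September, so daylight saving is in effect and Velos Canton is at UTC−06:30.
20:00 UTC − 6h30m = 13:30 Velos Canton.

13:30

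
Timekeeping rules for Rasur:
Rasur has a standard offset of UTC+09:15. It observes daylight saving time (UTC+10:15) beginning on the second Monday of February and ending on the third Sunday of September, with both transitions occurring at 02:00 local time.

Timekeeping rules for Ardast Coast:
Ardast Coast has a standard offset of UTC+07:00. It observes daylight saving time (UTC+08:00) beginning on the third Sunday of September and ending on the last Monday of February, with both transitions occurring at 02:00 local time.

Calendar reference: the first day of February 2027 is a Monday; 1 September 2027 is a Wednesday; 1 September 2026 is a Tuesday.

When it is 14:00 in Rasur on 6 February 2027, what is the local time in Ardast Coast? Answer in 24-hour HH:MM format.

12:45

1 February 2027 is a Monday, so the first Monday is February 1 and the second is February 8.
1 September 2027 is a Wednesday, so the first Sunday is September 5 and the third is September 19.
Daylight saving runs 8 February – 19 September; 6 February 2027 is outside that window, so Rasur is on standard time at UTC+09:15.
14:00 Rasur − 9h15m = 04:45 UTC.
1 September 2026 is a Tuesday, so the first Sunday is September 6 and the third is September 20.
1 February 2027 is a Monday, so Mondays fall on 1, 8, 15, 22; the last is February 22.
At the standard offset (UTC+07:00), 04:45 UTC + 7h = 11:45 Ardast Coast standard time.
The standard-time date in Ardast Coast, 6 February 2027, lies within the daylight-saving period (20 September 2026 – 22 February 2027), so Ardast Coast is on daylight time, UTC+08:00.
04:45 UTC + 8h = 12:45 Ardast Coast.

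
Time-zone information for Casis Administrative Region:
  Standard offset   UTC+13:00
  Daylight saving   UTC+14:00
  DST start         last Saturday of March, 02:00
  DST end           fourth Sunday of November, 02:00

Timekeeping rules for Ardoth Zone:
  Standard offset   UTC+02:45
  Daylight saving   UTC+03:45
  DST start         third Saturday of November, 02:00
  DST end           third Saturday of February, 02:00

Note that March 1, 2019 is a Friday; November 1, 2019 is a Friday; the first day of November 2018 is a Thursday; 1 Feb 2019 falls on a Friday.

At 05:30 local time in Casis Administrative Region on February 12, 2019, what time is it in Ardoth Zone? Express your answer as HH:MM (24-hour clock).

20:15

1 March 2019 is a Friday, so Saturdays fall on 2, 9, 16, 23, 30; the last is March 30.
1 November 2019 is a Friday, so the first Sunday is November 3 and the fourth is November 24.
February 12, 2019 is outside the daylight-saving period (30 March – 24 November), so Casis Administrative Region is on standard time, UTC+13:00.
05:30 Casis Administrative Region − 13h = 16:30 UTC (rolling into the previous day, 11 February 2019).
1 November 2018 is a Thursday, so the first Saturday is November 3 and the third is November 17.
1 February 2019 is a Friday, so the first Saturday is February 2 and the third is February 16.
At the standard offset (UTC+02:45), 16:30 UTC + 2h45m = 19:15 Ardoth Zone standard time.
The standard-time date in Ardoth Zone, February 11, 2019, lies within the daylight-saving period (17 November 2018 – 16 February 2019), so Ardoth Zone is on daylight time, UTC+03:45.
16:30 UTC + 3h45m = 20:15 Ardoth Zone.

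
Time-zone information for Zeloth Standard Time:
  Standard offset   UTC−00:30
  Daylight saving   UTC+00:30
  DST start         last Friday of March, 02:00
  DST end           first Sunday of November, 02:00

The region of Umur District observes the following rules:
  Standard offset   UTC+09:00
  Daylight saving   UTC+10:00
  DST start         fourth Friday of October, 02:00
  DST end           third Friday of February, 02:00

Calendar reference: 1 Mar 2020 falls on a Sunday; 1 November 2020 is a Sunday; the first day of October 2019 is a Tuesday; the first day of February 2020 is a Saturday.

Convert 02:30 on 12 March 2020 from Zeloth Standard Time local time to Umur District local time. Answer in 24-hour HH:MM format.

1 March 2020 is a Sunday, so Fridays fall on 6, 13, 20, 27; the last is March 27.
1 November 2020 is a Sunday, so the first Sunday is November 1.
Daylight saving runs 27 March – 1 November; 12 March 2020 is outside that window, so Zeloth Standard Time is on standard time at UTC−00:30.
02:30 Zeloth Standard Time + 0h30m = 03:00 UTC.
1 October 2019 is a Tuesday, so the first Friday is October 4 and the fourth is October 25.
1 February 2020 is a Saturday, so the first Friday is February 7 and the third is February 21.
At the standard offset (UTC+09:00), 03:00 UTC + 9h = 12:00 Umur District standard time.
The standard-time date in Umur District, 12 March 2020, does not fall between 25 October 2019 and 21 February 2020, so daylight saving is not in effect and Umur District is at UTC+09:00.
03:00 UTC + 9h = 12:00 Umur District.

12:00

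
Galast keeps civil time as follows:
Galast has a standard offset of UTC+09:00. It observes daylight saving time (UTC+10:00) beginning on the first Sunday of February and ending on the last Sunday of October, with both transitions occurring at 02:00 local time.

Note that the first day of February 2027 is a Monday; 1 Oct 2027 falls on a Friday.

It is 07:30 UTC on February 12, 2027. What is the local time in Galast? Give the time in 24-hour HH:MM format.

1 February 2027 is a Monday, so the first Sunday is February 7.
1 October 2027 is a Friday, so Sundays fall on 3, 10, 17, 24, 31; the last is October 31.
At the standard offset (UTC+09:00), 07:30 UTC + 9h = 16:30 Galast standard time.
Daylight saving runs 7 February – 31 October; the standard-time date in Galast, February 12, 2027, is inside that window, so Galast is at UTC+10:00.
07:30 UTC + 10h = 17:30 local.

17:30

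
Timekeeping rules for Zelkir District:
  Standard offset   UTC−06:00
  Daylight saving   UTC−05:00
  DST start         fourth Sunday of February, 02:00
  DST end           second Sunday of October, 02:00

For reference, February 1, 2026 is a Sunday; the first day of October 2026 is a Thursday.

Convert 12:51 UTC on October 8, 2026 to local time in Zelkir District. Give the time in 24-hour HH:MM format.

1 February 2026 is a Sunday, so the first Sunday is February 1 and the fourth is February 22.
1 October 2026 is a Thursday, so the first Sunday is October 4 and the second is October 11.
At the standard offset (UTC−06:00), 12:51 UTC − 6h = 06:51 Zelkir District standard time.
The standard-time date in Zelkir District, October 8, 2026, falls between 22 February and 11 October, so daylight saving is in effect and Zelkir District is at UTC−05:00.
12:51 UTC − 5h = 07:51 local.

07:51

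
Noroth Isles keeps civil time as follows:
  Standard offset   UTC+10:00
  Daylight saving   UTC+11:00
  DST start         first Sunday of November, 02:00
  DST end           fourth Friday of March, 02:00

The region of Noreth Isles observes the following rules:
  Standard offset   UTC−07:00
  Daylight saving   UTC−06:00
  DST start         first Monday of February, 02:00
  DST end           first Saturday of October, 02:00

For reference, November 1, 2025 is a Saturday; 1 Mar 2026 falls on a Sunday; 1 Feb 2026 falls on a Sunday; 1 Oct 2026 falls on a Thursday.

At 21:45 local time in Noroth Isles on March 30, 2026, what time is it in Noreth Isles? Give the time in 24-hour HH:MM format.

05:45

1 November 2025 is a Saturday, so the first Sunday is November 2.
1 March 2026 is a Sunday, so the first Friday is March 6 and the fourth is March 27.
March 30, 2026 is outside the daylight-saving period (2 November 2025 – 27 March 2026), so Noroth Isles is on standard time, UTC+10:00.
21:45 Noroth Isles − 10h = 11:45 UTC.
1 February 2026 is a Sunday, so the first Monday is February 2.
1 October 2026 is a Thursday, so the first Saturday is October 3.
At the standard offset (UTC−07:00), 11:45 UTC − 7h = 04:45 Noreth Isles standard time.
Daylight saving runs 2 February – 3 October; the standard-time date in Noreth Isles, March 30, 2026, is inside that window, so Noreth Isles is at UTC−06:00.
11:45 UTC − 6h = 05:45 Noreth Isles.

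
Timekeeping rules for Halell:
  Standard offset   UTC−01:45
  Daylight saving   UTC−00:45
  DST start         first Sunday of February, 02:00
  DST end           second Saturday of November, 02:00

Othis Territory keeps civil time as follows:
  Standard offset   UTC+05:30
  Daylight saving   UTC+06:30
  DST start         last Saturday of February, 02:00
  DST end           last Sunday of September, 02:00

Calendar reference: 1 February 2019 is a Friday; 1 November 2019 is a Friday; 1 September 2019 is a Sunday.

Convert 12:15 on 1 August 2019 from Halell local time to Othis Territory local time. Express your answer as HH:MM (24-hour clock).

1 February 2019 is a Friday, so the first Sunday is February 3.
1 November 2019 is a Friday, so the first Saturday is November 2 and the second is November 9.
Daylight saving runs 3 February – 9 November; 1 August 2019 is inside that window, so Halell is at UTC−00:45.
12:15 Halell + 0h45m = 13:00 UTC.
1 February 2019 is a Friday, so Saturdays fall on 2, 9, 16, 23; the last is February 23.
1 September 2019 is a Sunday, so Sundays fall on 1, 8, 15, 22, 29; the last is September 29.
At the standard offset (UTC+05:30), 13:00 UTC + 5h30m = 18:30 Othis Territory standard time.
The standard-time date in Othis Territory, 1 August 2019, falls between 23 February and 29 September, so daylight saving is in effect and Othis Territory is at UTC+06:30.
13:00 UTC + 6h30m = 19:30 Othis Territory.

19:30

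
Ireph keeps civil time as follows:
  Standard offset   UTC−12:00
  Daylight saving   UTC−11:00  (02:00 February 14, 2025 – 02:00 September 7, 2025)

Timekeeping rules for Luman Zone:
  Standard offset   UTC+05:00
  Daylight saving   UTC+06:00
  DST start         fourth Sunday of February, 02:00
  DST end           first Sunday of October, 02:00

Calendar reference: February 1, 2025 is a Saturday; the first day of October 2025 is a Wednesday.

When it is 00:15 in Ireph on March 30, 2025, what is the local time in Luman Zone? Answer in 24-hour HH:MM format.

17:15

March 30, 2025 lies within the daylight-saving period (14 February – 7 September), so Ireph is on daylight time, UTC−11:00.
00:15 Ireph + 11h = 11:15 UTC.
1 February 2025 is a Saturday, so the first Sunday is February 2 and the fourth is February 23.
1 October 2025 is a Wednesday, so the first Sunday is October 5.
At the standard offset (UTC+05:00), 11:15 UTC + 5h = 16:15 Luman Zone standard time.
The standard-time date in Luman Zone, March 30, 2025, falls between 23 February and 5 October, so daylight saving is in effect and Luman Zone is at UTC+06:00.
11:15 UTC + 6h = 17:15 Luman Zone.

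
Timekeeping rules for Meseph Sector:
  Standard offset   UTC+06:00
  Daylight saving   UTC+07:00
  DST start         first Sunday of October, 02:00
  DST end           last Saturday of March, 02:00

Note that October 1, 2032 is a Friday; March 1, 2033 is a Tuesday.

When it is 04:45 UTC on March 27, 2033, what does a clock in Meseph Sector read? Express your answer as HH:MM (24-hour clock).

1 October 2032 is a Friday, so the first Sunday is October 3.
1 March 2033 is a Tuesday, so Saturdays fall on 5, 12, 19, 26; the last is March 26.
At the standard offset (UTC+06:00), 04:45 UTC + 6h = 10:45 Meseph Sector standard time.
The standard-time date in Meseph Sector, March 27, 2033, is outside the daylight-saving period (3 October 2032 – 26 March 2033), so Meseph Sector is on standard time, UTC+06:00.
04:45 UTC + 6h = 10:45 local.

10:45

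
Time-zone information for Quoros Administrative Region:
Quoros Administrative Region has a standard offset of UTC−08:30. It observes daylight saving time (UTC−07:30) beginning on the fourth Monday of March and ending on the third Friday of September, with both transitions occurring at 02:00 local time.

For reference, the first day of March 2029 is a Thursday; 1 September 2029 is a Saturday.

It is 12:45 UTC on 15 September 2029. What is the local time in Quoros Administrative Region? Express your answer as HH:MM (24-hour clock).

05:15

1 March 2029 is a Thursday, so the first Monday is March 5 and the fourth is March 26.
1 September 2029 is a Saturday, so the first Friday is September 7 and the third is September 21.
At the standard offset (UTC−08:30), 12:45 UTC − 8h30m = 04:15 Quoros Administrative Region standard time.
The standard-time date in Quoros Administrative Region, 15 September 2029, lies within the daylight-saving period (26 March – 21 September), so Quoros Administrative Region is on daylight time, UTC−07:30.
12:45 UTC − 7h30m = 05:15 local.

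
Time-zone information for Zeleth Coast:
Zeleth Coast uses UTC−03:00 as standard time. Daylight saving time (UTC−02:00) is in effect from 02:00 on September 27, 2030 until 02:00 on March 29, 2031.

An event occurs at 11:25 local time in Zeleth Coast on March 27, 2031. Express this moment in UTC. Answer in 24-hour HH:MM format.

13:25

March 27, 2031 lies within the daylight-saving period (27 September 2030 – 29 March 2031), so Zeleth Coast is on daylight time, UTC−02:00.
11:25 local + 2h = 13:25 UTC.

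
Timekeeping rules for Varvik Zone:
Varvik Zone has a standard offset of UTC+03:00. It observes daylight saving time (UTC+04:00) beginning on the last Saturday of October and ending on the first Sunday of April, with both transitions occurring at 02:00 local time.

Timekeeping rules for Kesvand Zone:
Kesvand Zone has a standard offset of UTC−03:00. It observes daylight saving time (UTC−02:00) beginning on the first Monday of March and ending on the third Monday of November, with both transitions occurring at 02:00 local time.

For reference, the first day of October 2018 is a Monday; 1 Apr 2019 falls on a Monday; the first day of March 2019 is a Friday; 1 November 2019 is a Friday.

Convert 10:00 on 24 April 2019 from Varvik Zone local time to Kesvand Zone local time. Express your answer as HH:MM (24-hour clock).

1 October 2018 is a Monday, so Saturdays fall on 6, 13, 20, 27; the last is October 27.
1 April 2019 is a Monday, so the first Sunday is April 7.
Daylight saving runs 27 October 2018 – 7 April 2019; 24 April 2019 is outside that window, so Varvik Zone is on standard time at UTC+03:00.
10:00 Varvik Zone − 3h = 07:00 UTC.
1 March 2019 is a Friday, so the first Monday is March 4.
1 November 2019 is a Friday, so the first Monday is November 4 and the third is November 18.
At the standard offset (UTC−03:00), 07:00 UTC − 3h = 04:00 Kesvand Zone standard time.
Daylight saving runs 4 March – 18 November; the standard-time date in Kesvand Zone, 24 April 2019, is inside that window, so Kesvand Zone is at UTC−02:00.
07:00 UTC − 2h = 05:00 Kesvand Zone.

05:00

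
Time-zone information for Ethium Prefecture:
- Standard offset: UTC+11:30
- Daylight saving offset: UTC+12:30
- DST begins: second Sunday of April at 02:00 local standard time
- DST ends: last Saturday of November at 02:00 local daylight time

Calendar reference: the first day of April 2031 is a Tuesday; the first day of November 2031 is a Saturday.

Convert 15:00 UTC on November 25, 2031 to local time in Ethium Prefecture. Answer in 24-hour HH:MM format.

1 April 2031 is a Tuesday, so the first Sunday is April 6 and the second is April 13.
1 November 2031 is a Saturday, so Saturdays fall on 1, 8, 15, 22, 29; the last is November 29.
At the standard offset (UTC+11:30), 15:00 UTC + 11h30m = 02:30 Ethium Prefecture standard time (rolling into the next day, 26 November 2031).
The standard-time date in Ethium Prefecture, November 26, 2031, falls between 13 April and 29 November, so daylight saving is in effect and Ethium Prefecture is at UTC+12:30.
15:00 UTC + 12h30m = 03:30 local (rolling into the next day, 26 November 2031).

03:30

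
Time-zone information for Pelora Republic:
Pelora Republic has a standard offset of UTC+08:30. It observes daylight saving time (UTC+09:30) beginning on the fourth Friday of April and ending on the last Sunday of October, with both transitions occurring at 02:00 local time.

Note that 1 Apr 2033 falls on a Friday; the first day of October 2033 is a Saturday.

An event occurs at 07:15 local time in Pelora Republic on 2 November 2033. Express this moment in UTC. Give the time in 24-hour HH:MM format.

1 April 2033 is a Friday, so the first Friday is April 1 and the fourth is April 22.
1 October 2033 is a Saturday, so Sundays fall on 2, 9, 16, 23, 30; the last is October 30.
2 November 2033 does not fall between 22 April and 30 October, so daylight saving is not in effect and Pelora Republic is at UTC+08:30.
07:15 local − 8h30m = 22:45 UTC (rolling into the previous day, 1 November 2033).

22:45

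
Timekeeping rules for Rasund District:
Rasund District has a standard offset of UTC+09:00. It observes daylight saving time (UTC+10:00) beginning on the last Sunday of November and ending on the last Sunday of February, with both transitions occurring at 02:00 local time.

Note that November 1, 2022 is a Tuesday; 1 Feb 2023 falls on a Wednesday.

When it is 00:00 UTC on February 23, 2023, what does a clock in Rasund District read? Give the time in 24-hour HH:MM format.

10:00

1 November 2022 is a Tuesday, so Sundays fall on 6, 13, 20, 27; the last is November 27.
1 February 2023 is a Wednesday, so Sundays fall on 5, 12, 19, 26; the last is February 26.
At the standard offset (UTC+09:00), 00:00 UTC + 9h = 09:00 Rasund District standard time.
Daylight saving runs 27 November 2022 – 26 February 2023; the standard-time date in Rasund District, February 23, 2023, is inside that window, so Rasund District is at UTC+10:00.
00:00 UTC + 10h = 10:00 local.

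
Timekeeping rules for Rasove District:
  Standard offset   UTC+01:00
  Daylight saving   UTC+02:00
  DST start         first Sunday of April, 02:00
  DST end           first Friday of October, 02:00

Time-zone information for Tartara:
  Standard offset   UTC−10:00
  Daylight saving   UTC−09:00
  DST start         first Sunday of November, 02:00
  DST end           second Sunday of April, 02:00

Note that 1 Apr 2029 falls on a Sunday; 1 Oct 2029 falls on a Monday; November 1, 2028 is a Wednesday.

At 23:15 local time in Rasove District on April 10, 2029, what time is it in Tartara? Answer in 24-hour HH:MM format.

11:15

1 April 2029 is a Sunday, so the first Sunday is April 1.
1 October 2029 is a Monday, so the first Friday is October 5.
Daylight saving runs 1 April – 5 October; April 10, 2029 is inside that window, so Rasove District is at UTC+02:00.
23:15 Rasove District − 2h = 21:15 UTC.
1 November 2028 is a Wednesday, so the first Sunday is November 5.
1 April 2029 is a Sunday, so the first Sunday is April 1 and the second is April 8.
At the standard offset (UTC−10:00), 21:15 UTC − 10h = 11:15 Tartara standard time.
The standard-time date in Tartara, April 10, 2029, is outside the daylight-saving period (5 November 2028 – 8 April 2029), so Tartara is on standard time, UTC−10:00.
21:15 UTC − 10h = 11:15 Tartara.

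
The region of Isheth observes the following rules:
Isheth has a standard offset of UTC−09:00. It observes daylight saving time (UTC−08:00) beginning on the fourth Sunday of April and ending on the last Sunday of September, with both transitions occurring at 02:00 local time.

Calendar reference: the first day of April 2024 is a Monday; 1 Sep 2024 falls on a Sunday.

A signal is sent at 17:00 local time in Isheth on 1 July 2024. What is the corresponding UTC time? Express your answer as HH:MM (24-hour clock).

1 April 2024 is a Monday, so the first Sunday is April 7 and the fourth is April 28.
1 September 2024 is a Sunday, so Sundays fall on 1, 8, 15, 22, 29; the last is September 29.
Daylight saving runs 28 April – 29 September; 1 July 2024 is inside that window, so Isheth is at UTC−08:00.
17:00 local + 8h = 01:00 UTC (rolling into the next day, 2 July 2024).

01:00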